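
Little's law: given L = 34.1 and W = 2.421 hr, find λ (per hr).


λ = L/W = 34.1/2.421 = 14.0851 /hr

Final: 14.0851 /hr


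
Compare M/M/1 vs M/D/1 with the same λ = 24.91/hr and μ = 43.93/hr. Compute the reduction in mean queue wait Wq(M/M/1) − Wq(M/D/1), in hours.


ρ = 24.91/43.93 = 0.5670
Wq(M/M/1) = ρ/(μ−λ) = 0.5670/19.02 = 0.02981 hr
Wq(M/D/1) = ρ/(2(μ−λ)) = 0.01491 hr
Savings = 0.02981 − 0.01491 = 0.01491 hr

Final: 0.01491 hr


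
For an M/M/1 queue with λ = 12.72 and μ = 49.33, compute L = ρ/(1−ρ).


ρ = λ/μ = 12.72/49.33 = 0.2579
L = ρ/(1−ρ) = 0.2579/(1 − 0.2579) = 0.2579/0.7421 = 0.3474

Final: 0.3474


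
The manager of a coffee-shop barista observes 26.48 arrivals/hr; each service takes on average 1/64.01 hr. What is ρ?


ρ = λ/μ = 26.48/64.01 = 0.4137

Final: 0.4137


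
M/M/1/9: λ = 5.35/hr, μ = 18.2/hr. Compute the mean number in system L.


ρ = 5.35/18.2 = 0.2940
L = ρ[1 − (K+1)ρ^K + Kρ^(K+1)] / [(1−ρ)(1−ρ^(K+1))]
Numerator: 0.2940·(1 − 10·0.00001639 + 9·0.000004818) = 0.293921
Denominator: (0.7060)·(0.999995) = 0.706041
L = 0.293921/0.706041 = 0.4163

Final: 0.4163


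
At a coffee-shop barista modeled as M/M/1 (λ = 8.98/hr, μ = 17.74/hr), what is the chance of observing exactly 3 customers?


ρ = 8.98/17.74 = 0.5062
P_n = (1−ρ)·ρ^n = (1 − 0.5062)·0.5062^3 = 0.4938·0.129708 = 0.064050

Final: 0.064050


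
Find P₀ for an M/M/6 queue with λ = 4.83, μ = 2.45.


a = λ/μ = 4.83/2.45 = 1.9714; ρ = a/c = 0.3286
Σ_{k=0}^{5} a^k/k! (terms k=0..5) = 1.00000 + 1.97143 + 1.94327 + 1.27700 + 0.62938 + 0.24816 = 7.06923
Tail: a^6/(6!(1−ρ)) = 58.70651/(720·0.6714) = 0.12144
P₀ = 1/(7.06923 + 0.12144) = 1/7.19067 = 0.139069

Final: 0.139069


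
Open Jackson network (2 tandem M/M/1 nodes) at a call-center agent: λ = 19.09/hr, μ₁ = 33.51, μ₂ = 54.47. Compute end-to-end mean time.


Each node sees arrival rate λ = 19.09/hr (tandem ⇒ throughput preserved).
W₁ = 1/(μ₁−λ) = 1/(33.51−19.09) = 0.06935 hr
W₂ = 1/(μ₂−λ) = 1/(54.47−19.09) = 0.02826 hr
W_total = W₁ + W₂ = 0.06935 + 0.02826 = 0.09761 hr

Final: 0.09761 hr


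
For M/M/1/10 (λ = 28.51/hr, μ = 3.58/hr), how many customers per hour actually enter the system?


ρ = 7.9637; P_K = (1−ρ)ρ^10/(1−ρ^11) = 0.874430
λ_eff = λ(1 − P_K) = 28.51·(1 − 0.874430) = 28.51·0.125570 = 3.5800 /hr

Final: 3.5800 /hr


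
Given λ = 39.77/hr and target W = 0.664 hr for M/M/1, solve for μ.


W = 1/(μ−λ) ⇒ μ − λ = 1/W = 1/0.664 = 1.5060
μ = λ + 1/W = 39.77 + 1.5060 = 41.2760 per hr

Final: 41.2760 /hr


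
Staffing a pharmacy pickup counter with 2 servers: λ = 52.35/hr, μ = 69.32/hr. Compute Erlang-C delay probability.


a = λ/μ = 0.7552; ρ = a/2 = 0.3776
P₀ = 0.451804 (from M/M/c formula)
C(c,a) = [a^c/(c!(1−ρ))]·P₀ = [0.57032/(2·0.6224)]·0.451804
= 0.45816·0.451804 = 0.206997

Final: 0.206997


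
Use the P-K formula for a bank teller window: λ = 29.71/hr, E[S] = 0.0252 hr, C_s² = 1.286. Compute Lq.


ρ = λ·E[S] = 29.71·0.0252 = 0.7487
Lq = ρ²(1+C_s²)/(2(1−ρ)) = 0.5605·(1+1.286)/(2·0.2513)
= 0.5605·2.2860/0.5026 = 2.54945

Final: 2.54945


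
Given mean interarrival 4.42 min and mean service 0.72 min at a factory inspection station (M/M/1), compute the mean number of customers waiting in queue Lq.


λ = 60/4.42 = 13.5747 /hr
μ = 60/0.72 = 83.3333 /hr
ρ = λ/μ = 13.5747/83.3333 = 0.1629
Lq = ρ²/(1−ρ) = 0.02654/0.8371 = 0.03170

Final: 0.03170


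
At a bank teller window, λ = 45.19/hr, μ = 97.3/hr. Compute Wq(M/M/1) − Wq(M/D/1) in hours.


ρ = 45.19/97.3 = 0.4644
Wq(M/M/1) = ρ/(μ−λ) = 0.4644/52.11 = 0.008913 hr
Wq(M/D/1) = ρ/(2(μ−λ)) = 0.004456 hr
Savings = 0.008913 − 0.004456 = 0.004456 hr

Final: 0.004456 hr


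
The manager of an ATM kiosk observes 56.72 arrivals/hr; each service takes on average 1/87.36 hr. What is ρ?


ρ = λ/μ = 56.72/87.36 = 0.6493

Final: 0.6493


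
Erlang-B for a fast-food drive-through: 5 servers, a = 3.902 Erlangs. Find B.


B(c,a) = (a^c/c!) / Σ_{k=0}^{c} a^k/k!
a^5/5! = 7.537982
Σ terms (k=0..5): 1.00000 + 3.90200 + 7.61280 + 9.90172 + 9.65913 + 7.53798 = 39.613627
B = 7.537982/39.613627 = 0.190288

Final: 0.190288


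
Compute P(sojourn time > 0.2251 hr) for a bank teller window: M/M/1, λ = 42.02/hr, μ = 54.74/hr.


W ~ Exponential(μ−λ) for M/M/1.
μ − λ = 54.74 − 42.02 = 12.7200
P(W > t) = e^{−(μ−λ)t} = e^{−2.8633} = 0.057082

Final: 0.057082


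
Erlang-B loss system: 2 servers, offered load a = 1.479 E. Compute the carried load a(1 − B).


B(2,1.479) = 0.306131 (Erlang-B)
Carried load = a(1 − B) = 1.479·(1 − 0.306131) = 1.479·0.693869 = 1.0262 E

Final: 1.0262 Erlangs


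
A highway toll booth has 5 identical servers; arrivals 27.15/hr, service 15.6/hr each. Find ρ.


ρ = λ/(cμ) = 27.15/(5·15.6) = 27.15/78.00 = 0.3481

Final: 0.3481


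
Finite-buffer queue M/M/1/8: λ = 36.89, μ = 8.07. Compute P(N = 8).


ρ = λ/μ = 36.89/8.07 = 4.5713
P_K = (1−ρ)ρ^K/(1−ρ^(K+1)) = (-3.5713·190669.384243)/(1 − 871597.718057)
= -680928.333814/-871596.718057 = 0.781242

Final: 0.781242


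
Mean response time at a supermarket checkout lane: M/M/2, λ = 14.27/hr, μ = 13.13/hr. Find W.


a = 1.0868; ρ = 0.5434; P₀ = 0.295830
Lq = P₀·a^c·ρ/(c!(1−ρ)²) = 0.45542
Wq = Lq/λ = 0.45542/14.27 = 0.03191 hr
W = Wq + 1/μ = 0.03191 + 0.07616 = 0.10808 hr

Final: 0.10808 hr


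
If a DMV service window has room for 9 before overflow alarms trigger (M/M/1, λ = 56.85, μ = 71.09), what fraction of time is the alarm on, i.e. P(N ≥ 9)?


ρ = 56.85/71.09 = 0.7997
P(N ≥ n) = ρ^n = 0.7997^9 = 0.133751

Final: 0.133751


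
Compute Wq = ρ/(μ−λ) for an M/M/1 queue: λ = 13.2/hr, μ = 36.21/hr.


ρ = 13.2/36.21 = 0.3645
Wq = ρ/(μ−λ) = 0.3645/(36.21 − 13.2) = 0.3645/23.01 = 0.01584 hr

Final: 0.01584 hr


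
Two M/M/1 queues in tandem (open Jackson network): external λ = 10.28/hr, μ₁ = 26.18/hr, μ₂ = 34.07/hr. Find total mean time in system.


Each node sees arrival rate λ = 10.28/hr (tandem ⇒ throughput preserved).
W₁ = 1/(μ₁−λ) = 1/(26.18−10.28) = 0.06289 hr
W₂ = 1/(μ₂−λ) = 1/(34.07−10.28) = 0.04203 hr
W_total = W₁ + W₂ = 0.06289 + 0.04203 = 0.10493 hr

Final: 0.10493 hr


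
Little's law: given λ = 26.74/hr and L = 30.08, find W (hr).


W = L/λ = 30.08/26.74 = 1.1249 hr

Final: 1.1249 hr


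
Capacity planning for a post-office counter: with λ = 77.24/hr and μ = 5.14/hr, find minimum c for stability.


Stability requires cμ > λ ⇔ c > λ/μ.
λ/μ = 77.24/5.14 = 15.0272
Minimum integer c = ⌊15.0272⌋ + 1 = 16
Check: 16·5.14 = 82.24 > 77.24, while 15·5.14 = 77.10 ≤ 77.24

Final: 16 servers


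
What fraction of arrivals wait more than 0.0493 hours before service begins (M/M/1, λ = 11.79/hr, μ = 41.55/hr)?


ρ = 11.79/41.55 = 0.2838
P(Wq > t) = ρ·e^{−(μ−λ)t} = 0.2838·e^{−1.4672}
= 0.2838·0.230578 = 0.065427

Final: 0.065427


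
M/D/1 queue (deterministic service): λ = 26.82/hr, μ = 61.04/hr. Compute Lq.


ρ = 26.82/61.04 = 0.4394
M/D/1: Lq = ρ²/(2(1−ρ)) = 0.1931/(2·0.5606) = 0.17218

Final: 0.17218


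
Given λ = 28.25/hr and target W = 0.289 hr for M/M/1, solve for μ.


W = 1/(μ−λ) ⇒ μ − λ = 1/W = 1/0.289 = 3.4602
μ = λ + 1/W = 28.25 + 3.4602 = 31.7102 per hr

Final: 31.7102 /hr


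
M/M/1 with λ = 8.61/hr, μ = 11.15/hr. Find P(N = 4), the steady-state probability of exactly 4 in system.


ρ = 8.61/11.15 = 0.7722
P_n = (1−ρ)·ρ^n = (1 − 0.7722)·0.7722^4 = 0.2278·0.355560 = 0.080998

Final: 0.080998


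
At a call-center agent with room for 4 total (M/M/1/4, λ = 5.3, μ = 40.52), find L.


ρ = 5.3/40.52 = 0.1308
L = ρ[1 − (K+1)ρ^K + Kρ^(K+1)] / [(1−ρ)(1−ρ^(K+1))]
Numerator: 0.1308·(1 − 5·0.0002927 + 4·0.00003829) = 0.130628
Denominator: (0.8692)·(0.999962) = 0.869167
L = 0.130628/0.869167 = 0.1503

Final: 0.1503


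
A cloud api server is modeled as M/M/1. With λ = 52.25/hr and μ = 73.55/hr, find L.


ρ = λ/μ = 52.25/73.55 = 0.7104
L = ρ/(1−ρ) = 0.7104/(1 − 0.7104) = 0.7104/0.2896 = 2.4531

Final: 2.4531


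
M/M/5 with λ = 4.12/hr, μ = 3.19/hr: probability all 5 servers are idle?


a = λ/μ = 4.12/3.19 = 1.2915; ρ = a/c = 0.2583
Σ_{k=0}^{4} a^k/k! (terms k=0..4) = 1.00000 + 1.29154 + 0.83403 + 0.35906 + 0.11594 = 3.60056
Tail: a^5/(5!(1−ρ)) = 3.59362/(120·0.7417) = 0.04038
P₀ = 1/(3.60056 + 0.04038) = 1/3.64094 = 0.274654

Final: 0.274654


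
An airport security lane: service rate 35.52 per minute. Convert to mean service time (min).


Mean service time = 1/μ = 1/35.52 minute = 0.02815 minute
In minutes: 0.02815 × 1 = 0.02815 min

Final: 0.02815 min


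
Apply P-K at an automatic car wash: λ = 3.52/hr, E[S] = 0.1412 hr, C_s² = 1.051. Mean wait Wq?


ρ = λ·E[S] = 3.52·0.1412 = 0.4970
E[S²] = E[S]²(1+C_s²) = 0.1412²·(1+1.051) = 0.040892
Wq = λ·E[S²]/(2(1−ρ)) = 3.52·0.040892/(2·0.5030) = 0.14309 hr

Final: 0.14309 hr


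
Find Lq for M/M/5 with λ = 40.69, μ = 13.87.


a = λ/μ = 2.9337; ρ = a/5 = 0.5867
P₀ = 0.050219
Lq = P₀·a^c·ρ / (c!·(1−ρ)²) = 0.050219·217.29821·0.5867/(120·0.17079)
= 0.31241

Final: 0.31241


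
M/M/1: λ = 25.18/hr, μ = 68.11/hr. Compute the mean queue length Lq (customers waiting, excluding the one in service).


ρ = 25.18/68.11 = 0.3697
Lq = ρ²/(1−ρ) = 0.1367/0.6303 = 0.2168

Final: 0.2168


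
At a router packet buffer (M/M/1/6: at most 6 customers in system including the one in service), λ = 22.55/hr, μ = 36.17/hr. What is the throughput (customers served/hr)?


ρ = 0.6234; P_K = (1−ρ)ρ^6/(1−ρ^7) = 0.022952
λ_eff = λ(1 − P_K) = 22.55·(1 − 0.022952) = 22.55·0.977048 = 22.0324 /hr

Final: 22.0324 /hr


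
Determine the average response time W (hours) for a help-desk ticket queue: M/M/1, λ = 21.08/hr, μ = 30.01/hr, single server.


W = 1/(μ−λ) = 1/(30.01 − 21.08) = 1/8.93 = 0.1120 hr

Final: 0.1120 hr


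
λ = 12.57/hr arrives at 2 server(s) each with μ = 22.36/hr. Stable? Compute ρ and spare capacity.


Total capacity cμ = 2·22.36 = 44.72/hr
ρ = λ/(cμ) = 12.57/44.72 = 0.2811
Stable ⇔ ρ < 1: YES
Spare capacity = cμ − λ = 44.72 − 12.57 = 32.15/hr

Final: ρ = 0.2811; stable; margin = 32.15/hr


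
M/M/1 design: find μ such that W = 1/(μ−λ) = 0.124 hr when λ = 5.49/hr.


W = 1/(μ−λ) ⇒ μ − λ = 1/W = 1/0.124 = 8.0645
μ = λ + 1/W = 5.49 + 8.0645 = 13.5545 per hr

Final: 13.5545 /hr


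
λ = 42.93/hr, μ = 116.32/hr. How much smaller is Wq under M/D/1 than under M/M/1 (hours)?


ρ = 42.93/116.32 = 0.3691
Wq(M/M/1) = ρ/(μ−λ) = 0.3691/73.39 = 0.005029 hr
Wq(M/D/1) = ρ/(2(μ−λ)) = 0.002514 hr
Savings = 0.005029 − 0.002514 = 0.002514 hr

Final: 0.002514 hr


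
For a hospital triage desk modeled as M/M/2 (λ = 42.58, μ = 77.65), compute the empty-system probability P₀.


a = λ/μ = 42.58/77.65 = 0.5484; ρ = a/c = 0.2742
Σ_{k=0}^{1} a^k/k! (terms k=0..1) = 1.00000 + 0.54836 = 1.54836
Tail: a^2/(2!(1−ρ)) = 0.30070/(2·0.7258) = 0.20714
P₀ = 1/(1.54836 + 0.20714) = 1/1.75550 = 0.569638

Final: 0.569638


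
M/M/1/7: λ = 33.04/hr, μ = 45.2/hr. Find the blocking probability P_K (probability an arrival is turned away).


ρ = λ/μ = 33.04/45.2 = 0.7310
P_K = (1−ρ)ρ^K/(1−ρ^(K+1)) = (0.2690·0.111509)/(1 − 0.081510)
= 0.029999/0.918490 = 0.032661

Final: 0.032661


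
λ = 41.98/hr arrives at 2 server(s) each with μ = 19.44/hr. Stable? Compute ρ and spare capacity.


Total capacity cμ = 2·19.44 = 38.88/hr
ρ = λ/(cμ) = 41.98/38.88 = 1.0797
Stable ⇔ ρ < 1: NO
Spare capacity = cμ − λ = 38.88 − 41.98 = -3.10/hr

Final: ρ = 1.0797; unstable; margin = -3.10/hr


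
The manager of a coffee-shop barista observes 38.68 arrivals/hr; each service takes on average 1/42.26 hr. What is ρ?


ρ = λ/μ = 38.68/42.26 = 0.9153

Final: 0.9153


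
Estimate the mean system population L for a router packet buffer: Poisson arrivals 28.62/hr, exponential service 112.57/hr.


ρ = λ/μ = 28.62/112.57 = 0.2542
L = ρ/(1−ρ) = 0.2542/(1 − 0.2542) = 0.2542/0.7458 = 0.3409

Final: 0.3409


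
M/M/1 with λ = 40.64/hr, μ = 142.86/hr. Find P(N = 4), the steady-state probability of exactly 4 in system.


ρ = 40.64/142.86 = 0.2845
P_n = (1−ρ)·ρ^n = (1 − 0.2845)·0.2845^4 = 0.7155·0.006549 = 0.004686

Final: 0.004686


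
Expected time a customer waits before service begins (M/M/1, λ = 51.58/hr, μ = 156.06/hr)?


ρ = 51.58/156.06 = 0.3305
Wq = ρ/(μ−λ) = 0.3305/(156.06 − 51.58) = 0.3305/104.48 = 0.003163 hr

Final: 0.003163 hr


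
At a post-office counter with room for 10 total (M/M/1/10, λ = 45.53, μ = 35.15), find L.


ρ = 45.53/35.15 = 1.2953
L = ρ[1 − (K+1)ρ^K + Kρ^(K+1)] / [(1−ρ)(1−ρ^(K+1))]
Numerator: 1.2953·(1 − 11·13.296067 + 10·17.222474) = 34.931801
Denominator: (-0.2953)·(-16.222474) = 4.790591
L = 34.931801/4.790591 = 7.2918

Final: 7.2918


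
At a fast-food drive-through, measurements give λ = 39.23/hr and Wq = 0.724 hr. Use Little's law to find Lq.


Lq = λWq = 39.23·0.724 = 28.4025

Final: 28.4025


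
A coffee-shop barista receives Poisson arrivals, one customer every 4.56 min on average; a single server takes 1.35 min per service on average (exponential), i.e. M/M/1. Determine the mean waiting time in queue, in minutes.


λ = 60/4.56 = 13.1579 /hr
μ = 60/1.35 = 44.4444 /hr
ρ = λ/μ = 13.1579/44.4444 = 0.2961
Wq = ρ/(μ−λ) = 0.2961/(44.4444−13.1579) = 0.009463 hr
In minutes: 0.009463·60 = 0.5678 min

Final: 0.5678 min


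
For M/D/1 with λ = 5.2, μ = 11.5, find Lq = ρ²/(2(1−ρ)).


ρ = 5.2/11.5 = 0.4522
M/D/1: Lq = ρ²/(2(1−ρ)) = 0.2045/(2·0.5478) = 0.18661

Final: 0.18661


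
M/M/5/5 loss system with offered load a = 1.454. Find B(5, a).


B(c,a) = (a^c/c!) / Σ_{k=0}^{c} a^k/k!
a^5/5! = 0.054155
Σ terms (k=0..5): 1.00000 + 1.45400 + 1.05706 + 0.51232 + 0.18623 + 0.05416 = 4.263763
B = 0.054155/4.263763 = 0.012701

Final: 0.012701


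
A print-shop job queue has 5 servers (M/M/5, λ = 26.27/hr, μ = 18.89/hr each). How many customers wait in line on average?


a = λ/μ = 1.3907; ρ = a/5 = 0.2781
P₀ = 0.248642
Lq = P₀·a^c·ρ / (c!·(1−ρ)²) = 0.248642·5.20164·0.2781/(120·0.52109)
= 0.005753

Final: 0.005753


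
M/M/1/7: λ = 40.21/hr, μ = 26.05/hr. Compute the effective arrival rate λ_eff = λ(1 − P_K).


ρ = 1.5436; P_K = (1−ρ)ρ^7/(1−ρ^8) = 0.363429
λ_eff = λ(1 − P_K) = 40.21·(1 − 0.363429) = 40.21·0.636571 = 25.5965 /hr

Final: 25.5965 /hr


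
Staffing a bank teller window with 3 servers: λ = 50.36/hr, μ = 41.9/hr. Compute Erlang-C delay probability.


a = λ/μ = 1.2019; ρ = a/3 = 0.4006
P₀ = 0.293513 (from M/M/c formula)
C(c,a) = [a^c/(c!(1−ρ))]·P₀ = [1.73626/(6·0.5994)]·0.293513
= 0.48281·0.293513 = 0.141710

Final: 0.141710


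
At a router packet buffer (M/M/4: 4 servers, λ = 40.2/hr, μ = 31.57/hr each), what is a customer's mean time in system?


a = 1.2734; ρ = 0.3183; P₀ = 0.278637
Lq = P₀·a^c·ρ/(c!(1−ρ)²) = 0.02091
Wq = Lq/λ = 0.02091/40.2 = 0.0005202 hr
W = Wq + 1/μ = 0.0005202 + 0.03168 = 0.03220 hr

Final: 0.03220 hr


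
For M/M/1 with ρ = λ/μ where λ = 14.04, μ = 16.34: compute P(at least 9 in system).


ρ = 14.04/16.34 = 0.8592
P(N ≥ n) = ρ^n = 0.8592^9 = 0.255291

Final: 0.255291


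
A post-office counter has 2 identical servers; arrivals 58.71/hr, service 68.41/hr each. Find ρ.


ρ = λ/(cμ) = 58.71/(2·68.41) = 58.71/136.82 = 0.4291

Final: 0.4291


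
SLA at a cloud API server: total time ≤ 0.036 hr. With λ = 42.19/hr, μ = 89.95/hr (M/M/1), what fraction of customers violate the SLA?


W ~ Exponential(μ−λ) for M/M/1.
μ − λ = 89.95 − 42.19 = 47.7600
P(W > t) = e^{−(μ−λ)t} = e^{−1.7194} = 0.179181

Final: 0.179181


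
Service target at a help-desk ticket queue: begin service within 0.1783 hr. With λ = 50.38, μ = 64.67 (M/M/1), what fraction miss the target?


ρ = 50.38/64.67 = 0.7790
P(Wq > t) = ρ·e^{−(μ−λ)t} = 0.7790·e^{−2.5479}
= 0.7790·0.078245 = 0.060956

Final: 0.060956


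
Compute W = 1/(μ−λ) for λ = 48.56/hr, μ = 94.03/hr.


W = 1/(μ−λ) = 1/(94.03 − 48.56) = 1/45.47 = 0.02199 hr

Final: 0.02199 hr


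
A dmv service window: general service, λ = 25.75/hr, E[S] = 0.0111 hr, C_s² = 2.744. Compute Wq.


ρ = λ·E[S] = 25.75·0.0111 = 0.2858
E[S²] = E[S]²(1+C_s²) = 0.0111²·(1+2.744) = 0.0004613
Wq = λ·E[S²]/(2(1−ρ)) = 25.75·0.0004613/(2·0.7142) = 0.008316 hr

Final: 0.008316 hr


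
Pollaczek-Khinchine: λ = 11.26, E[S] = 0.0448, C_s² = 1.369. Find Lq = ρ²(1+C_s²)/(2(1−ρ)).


ρ = λ·E[S] = 11.26·0.0448 = 0.5044
Lq = ρ²(1+C_s²)/(2(1−ρ)) = 0.2545·(1+1.369)/(2·0.4956)
= 0.2545·2.3690/0.9911 = 0.60825

Final: 0.60825


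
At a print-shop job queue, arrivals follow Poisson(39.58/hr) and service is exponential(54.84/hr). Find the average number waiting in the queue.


ρ = 39.58/54.84 = 0.7217
Lq = ρ²/(1−ρ) = 0.5209/0.2783 = 1.8720

Final: 1.8720


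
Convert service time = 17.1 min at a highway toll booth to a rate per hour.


μ = 1/(service time) in consistent units.
1 hour = 60 min, so μ = 60/17.1 = 3.5088 per hour

Final: 3.5088 /hr


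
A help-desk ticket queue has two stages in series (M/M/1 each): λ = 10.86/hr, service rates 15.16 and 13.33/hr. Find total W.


Each node sees arrival rate λ = 10.86/hr (tandem ⇒ throughput preserved).
W₁ = 1/(μ₁−λ) = 1/(15.16−10.86) = 0.23256 hr
W₂ = 1/(μ₂−λ) = 1/(13.33−10.86) = 0.40486 hr
W_total = W₁ + W₂ = 0.23256 + 0.40486 = 0.63742 hr

Final: 0.63742 hr


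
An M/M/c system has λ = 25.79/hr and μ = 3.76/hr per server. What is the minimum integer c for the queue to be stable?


Stability requires cμ > λ ⇔ c > λ/μ.
λ/μ = 25.79/3.76 = 6.8590
Minimum integer c = ⌊6.8590⌋ + 1 = 7
Check: 7·3.76 = 26.32 > 25.79, while 6·3.76 = 22.56 ≤ 25.79

Final: 7 servers


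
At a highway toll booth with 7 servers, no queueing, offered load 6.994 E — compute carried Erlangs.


B(7,6.994) = 0.248500 (Erlang-B)
Carried load = a(1 − B) = 6.994·(1 − 0.248500) = 6.994·0.751500 = 5.2560 E

Final: 5.2560 Erlangs


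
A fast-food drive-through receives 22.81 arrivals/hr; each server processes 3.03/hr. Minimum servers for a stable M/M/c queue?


Stability requires cμ > λ ⇔ c > λ/μ.
λ/μ = 22.81/3.03 = 7.5281
Minimum integer c = ⌊7.5281⌋ + 1 = 8
Check: 8·3.03 = 24.24 > 22.81, while 7·3.03 = 21.21 ≤ 22.81

Final: 8 servers


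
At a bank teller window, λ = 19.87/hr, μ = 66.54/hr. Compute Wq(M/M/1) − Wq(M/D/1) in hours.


ρ = 19.87/66.54 = 0.2986
Wq(M/M/1) = ρ/(μ−λ) = 0.2986/46.67 = 0.006398 hr
Wq(M/D/1) = ρ/(2(μ−λ)) = 0.003199 hr
Savings = 0.006398 − 0.003199 = 0.003199 hr

Final: 0.003199 hr


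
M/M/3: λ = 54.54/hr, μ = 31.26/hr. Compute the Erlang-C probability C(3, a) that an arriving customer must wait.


a = λ/μ = 1.7447; ρ = a/3 = 0.5816
P₀ = 0.156685 (from M/M/c formula)
C(c,a) = [a^c/(c!(1−ρ))]·P₀ = [5.31103/(6·0.4184)]·0.156685
= 2.11548·0.156685 = 0.331464

Final: 0.331464


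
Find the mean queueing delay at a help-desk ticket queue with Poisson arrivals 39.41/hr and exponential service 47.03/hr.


ρ = 39.41/47.03 = 0.8380
Wq = ρ/(μ−λ) = 0.8380/(47.03 − 39.41) = 0.8380/7.62 = 0.1100 hr

Final: 0.1100 hr


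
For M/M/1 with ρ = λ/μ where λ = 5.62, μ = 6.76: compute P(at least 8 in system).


ρ = 5.62/6.76 = 0.8314
P(N ≥ n) = ρ^n = 0.8314^8 = 0.228201

Final: 0.228201


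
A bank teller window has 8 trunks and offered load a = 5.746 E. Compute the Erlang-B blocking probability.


B(c,a) = (a^c/c!) / Σ_{k=0}^{c} a^k/k!
a^8/8! = 29.471650
Σ terms (k=0..8): 1.00000 + 5.74600 + 16.50826 + 31.61882 + 45.42043 + 52.19716 + 49.98748 + 41.03258 + 29.47165 = 272.982372
B = 29.471650/272.982372 = 0.107962

Final: 0.107962


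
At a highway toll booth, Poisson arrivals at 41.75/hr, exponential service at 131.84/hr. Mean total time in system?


W = 1/(μ−λ) = 1/(131.84 − 41.75) = 1/90.09 = 0.01110 hr

Final: 0.01110 hr


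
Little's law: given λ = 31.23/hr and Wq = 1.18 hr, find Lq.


Lq = λWq = 31.23·1.18 = 36.8514

Final: 36.8514


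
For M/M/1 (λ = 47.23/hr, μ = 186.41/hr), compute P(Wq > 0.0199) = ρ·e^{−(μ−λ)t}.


ρ = 47.23/186.41 = 0.2534
P(Wq > t) = ρ·e^{−(μ−λ)t} = 0.2534·e^{−2.7697}
= 0.2534·0.062682 = 0.015881

Final: 0.015881


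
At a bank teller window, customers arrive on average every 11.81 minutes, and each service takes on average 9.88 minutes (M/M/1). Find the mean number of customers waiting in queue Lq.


λ = 60/11.81 = 5.0804 /hr
μ = 60/9.88 = 6.0729 /hr
ρ = λ/μ = 5.0804/6.0729 = 0.8366
Lq = ρ²/(1−ρ) = 0.6999/0.1634 = 4.2826

Final: 4.2826


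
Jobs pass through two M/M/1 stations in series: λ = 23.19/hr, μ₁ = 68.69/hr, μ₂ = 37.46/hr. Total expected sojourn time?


Each node sees arrival rate λ = 23.19/hr (tandem ⇒ throughput preserved).
W₁ = 1/(μ₁−λ) = 1/(68.69−23.19) = 0.02198 hr
W₂ = 1/(μ₂−λ) = 1/(37.46−23.19) = 0.07008 hr
W_total = W₁ + W₂ = 0.02198 + 0.07008 = 0.09206 hr

Final: 0.09206 hr


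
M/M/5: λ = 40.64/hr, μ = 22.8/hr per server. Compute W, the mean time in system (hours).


a = 1.7825; ρ = 0.3565; P₀ = 0.167547
Lq = P₀·a^c·ρ/(c!(1−ρ)²) = 0.02163
Wq = Lq/λ = 0.02163/40.64 = 0.0005322 hr
W = Wq + 1/μ = 0.0005322 + 0.04386 = 0.04439 hr

Final: 0.04439 hr


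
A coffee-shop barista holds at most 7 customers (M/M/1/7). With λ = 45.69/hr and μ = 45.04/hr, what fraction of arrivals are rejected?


ρ = λ/μ = 45.69/45.04 = 1.0144
P_K = (1−ρ)ρ^K/(1−ρ^(K+1)) = (-0.01443·1.105502)/(1 − 1.121456)
= -0.015954/-0.121456 = 0.131358

Final: 0.131358


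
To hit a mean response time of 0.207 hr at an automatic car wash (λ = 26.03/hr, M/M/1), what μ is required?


W = 1/(μ−λ) ⇒ μ − λ = 1/W = 1/0.207 = 4.8309
μ = λ + 1/W = 26.03 + 4.8309 = 30.8609 per hr

Final: 30.8609 /hr


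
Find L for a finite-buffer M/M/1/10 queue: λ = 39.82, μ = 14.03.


ρ = 39.82/14.03 = 2.8382
L = ρ[1 − (K+1)ρ^K + Kρ^(K+1)] / [(1−ρ)(1−ρ^(K+1))]
Numerator: 2.8382·(1 − 11·33918.438200 + 10·96267.441848) = 1673327.217640
Denominator: (-1.8382)·(-96266.441848) = 176957.343925
L = 1673327.217640/176957.343925 = 9.4561

Final: 9.4561


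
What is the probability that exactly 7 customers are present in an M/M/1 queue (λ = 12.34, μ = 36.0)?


ρ = 12.34/36.0 = 0.3428
P_n = (1−ρ)·ρ^n = (1 − 0.3428)·0.3428^7 = 0.6572·0.0005560 = 0.0003654

Final: 0.0003654


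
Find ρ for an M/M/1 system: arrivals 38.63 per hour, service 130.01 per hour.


ρ = λ/μ = 38.63/130.01 = 0.2971

Final: 0.2971


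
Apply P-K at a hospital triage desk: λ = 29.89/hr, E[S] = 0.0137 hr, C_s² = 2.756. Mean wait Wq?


ρ = λ·E[S] = 29.89·0.0137 = 0.4095
E[S²] = E[S]²(1+C_s²) = 0.0137²·(1+2.756) = 0.0007050
Wq = λ·E[S²]/(2(1−ρ)) = 29.89·0.0007050/(2·0.5905) = 0.01784 hr

Final: 0.01784 hr


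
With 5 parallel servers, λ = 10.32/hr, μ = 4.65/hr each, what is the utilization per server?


ρ = λ/(cμ) = 10.32/(5·4.65) = 10.32/23.25 = 0.4439

Final: 0.4439


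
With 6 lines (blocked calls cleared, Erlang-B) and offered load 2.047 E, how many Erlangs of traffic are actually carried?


B(6,2.047) = 0.013262 (Erlang-B)
Carried load = a(1 − B) = 2.047·(1 − 0.013262) = 2.047·0.986738 = 2.0199 E

Final: 2.0199 Erlangs


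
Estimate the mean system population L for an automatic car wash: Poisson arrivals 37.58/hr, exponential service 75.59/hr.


ρ = λ/μ = 37.58/75.59 = 0.4972
L = ρ/(1−ρ) = 0.4972/(1 − 0.4972) = 0.4972/0.5028 = 0.9887

Final: 0.9887


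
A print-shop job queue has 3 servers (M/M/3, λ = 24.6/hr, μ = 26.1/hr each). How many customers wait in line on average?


a = λ/μ = 0.9425; ρ = a/3 = 0.3142
P₀ = 0.386072
Lq = P₀·a^c·ρ / (c!·(1−ρ)²) = 0.386072·0.83731·0.3142/(6·0.47035)
= 0.03599

Final: 0.03599


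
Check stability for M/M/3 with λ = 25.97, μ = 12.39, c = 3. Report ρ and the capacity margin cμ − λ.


Total capacity cμ = 3·12.39 = 37.17/hr
ρ = λ/(cμ) = 25.97/37.17 = 0.6987
Stable ⇔ ρ < 1: YES
Spare capacity = cμ − λ = 37.17 − 25.97 = 11.20/hr

Final: ρ = 0.6987; stable; margin = 11.20/hr


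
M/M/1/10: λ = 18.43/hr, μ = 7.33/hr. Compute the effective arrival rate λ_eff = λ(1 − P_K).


ρ = 2.5143; P_K = (1−ρ)ρ^10/(1−ρ^11) = 0.602303
λ_eff = λ(1 − P_K) = 18.43·(1 − 0.602303) = 18.43·0.397697 = 7.3296 /hr

Final: 7.3296 /hr


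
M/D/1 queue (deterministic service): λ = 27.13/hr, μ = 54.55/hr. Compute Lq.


ρ = 27.13/54.55 = 0.4973
M/D/1: Lq = ρ²/(2(1−ρ)) = 0.2473/(2·0.5027) = 0.24604

Final: 0.24604


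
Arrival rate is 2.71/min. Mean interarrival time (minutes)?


Mean interarrival time = 1/λ = 1/2.71 minute = 0.36900 minute
In minutes: 0.36900 × 1 = 0.3690 min

Final: 0.3690 min


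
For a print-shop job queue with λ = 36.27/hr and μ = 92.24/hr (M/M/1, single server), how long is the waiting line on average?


ρ = 36.27/92.24 = 0.3932
Lq = ρ²/(1−ρ) = 0.1546/0.6068 = 0.2548

Final: 0.2548


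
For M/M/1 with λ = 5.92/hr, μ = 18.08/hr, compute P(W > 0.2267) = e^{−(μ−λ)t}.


W ~ Exponential(μ−λ) for M/M/1.
μ − λ = 18.08 − 5.92 = 12.1600
P(W > t) = e^{−(μ−λ)t} = e^{−2.7567} = 0.063503

Final: 0.063503


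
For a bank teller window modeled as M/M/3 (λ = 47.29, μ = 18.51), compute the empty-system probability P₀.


a = λ/μ = 47.29/18.51 = 2.5548; ρ = a/c = 0.8516
Σ_{k=0}^{2} a^k/k! (terms k=0..2) = 1.00000 + 2.55484 + 3.26359 = 6.81843
Tail: a^3/(3!(1−ρ)) = 16.67588/(6·0.1484) = 18.73001
P₀ = 1/(6.81843 + 18.73001) = 1/25.54843 = 0.039141

Final: 0.039141


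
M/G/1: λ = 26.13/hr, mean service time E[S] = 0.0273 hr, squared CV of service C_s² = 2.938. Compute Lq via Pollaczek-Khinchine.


ρ = λ·E[S] = 26.13·0.0273 = 0.7133
Lq = ρ²(1+C_s²)/(2(1−ρ)) = 0.5089·(1+2.938)/(2·0.2867)
= 0.5089·3.9380/0.5733 = 3.49540

Final: 3.49540


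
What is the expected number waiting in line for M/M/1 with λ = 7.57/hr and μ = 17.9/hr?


ρ = 7.57/17.9 = 0.4229
Lq = ρ²/(1−ρ) = 0.1788/0.5771 = 0.3099

Final: 0.3099


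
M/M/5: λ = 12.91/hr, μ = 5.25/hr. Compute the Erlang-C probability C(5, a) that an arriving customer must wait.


a = λ/μ = 2.4590; ρ = a/5 = 0.4918
P₀ = 0.083621 (from M/M/c formula)
C(c,a) = [a^c/(c!(1−ρ))]·P₀ = [89.91553/(120·0.5082)]·0.083621
= 1.47444·0.083621 = 0.123294

Final: 0.123294


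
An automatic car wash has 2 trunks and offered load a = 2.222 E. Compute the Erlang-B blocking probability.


B(c,a) = (a^c/c!) / Σ_{k=0}^{c} a^k/k!
a^2/2! = 2.468642
Σ terms (k=0..2): 1.00000 + 2.22200 + 2.46864 = 5.690642
B = 2.468642/5.690642 = 0.433807

Final: 0.433807


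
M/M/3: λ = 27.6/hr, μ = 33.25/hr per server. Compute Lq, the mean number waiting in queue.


a = λ/μ = 0.8301; ρ = a/3 = 0.2767
P₀ = 0.433581
Lq = P₀·a^c·ρ / (c!·(1−ρ)²) = 0.433581·0.57194·0.2767/(6·0.52317)
= 0.02186

Final: 0.02186


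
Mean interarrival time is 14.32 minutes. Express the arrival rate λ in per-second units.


λ = 1/(interarrival time) in consistent units.
1 second = 0.0166667 min, so λ = 0.0166667/14.32 = 0.001164 per second

Final: 0.001164 /sec


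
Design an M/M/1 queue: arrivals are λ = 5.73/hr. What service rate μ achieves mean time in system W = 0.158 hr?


W = 1/(μ−λ) ⇒ μ − λ = 1/W = 1/0.158 = 6.3291
μ = λ + 1/W = 5.73 + 6.3291 = 12.0591 per hr

Final: 12.0591 /hr


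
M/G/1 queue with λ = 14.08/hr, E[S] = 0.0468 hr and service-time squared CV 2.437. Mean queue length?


ρ = λ·E[S] = 14.08·0.0468 = 0.6589
Lq = ρ²(1+C_s²)/(2(1−ρ)) = 0.4342·(1+2.437)/(2·0.3411)
= 0.4342·3.4370/0.6821 = 2.18787

Final: 2.18787


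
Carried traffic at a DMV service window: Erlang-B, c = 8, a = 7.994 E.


B(8,7.994) = 0.235237 (Erlang-B)
Carried load = a(1 − B) = 7.994·(1 − 0.235237) = 7.994·0.764763 = 6.1135 E

Final: 6.1135 Erlangs


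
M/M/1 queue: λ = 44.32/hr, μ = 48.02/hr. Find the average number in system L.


ρ = λ/μ = 44.32/48.02 = 0.9229
L = ρ/(1−ρ) = 0.9229/(1 − 0.9229) = 0.9229/0.07705 = 11.9784

Final: 11.9784


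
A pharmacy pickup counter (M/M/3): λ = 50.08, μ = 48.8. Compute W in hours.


a = 1.0262; ρ = 0.3421; P₀ = 0.353784
Lq = P₀·a^c·ρ/(c!(1−ρ)²) = 0.05036
Wq = Lq/λ = 0.05036/50.08 = 0.001006 hr
W = Wq + 1/μ = 0.001006 + 0.02049 = 0.02150 hr

Final: 0.02150 hr


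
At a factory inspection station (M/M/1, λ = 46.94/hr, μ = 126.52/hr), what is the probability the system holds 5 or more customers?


ρ = 46.94/126.52 = 0.3710
P(N ≥ n) = ρ^n = 0.3710^5 = 0.007029

Final: 0.007029


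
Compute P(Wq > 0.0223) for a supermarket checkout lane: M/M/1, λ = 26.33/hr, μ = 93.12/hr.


ρ = 26.33/93.12 = 0.2828
P(Wq > t) = ρ·e^{−(μ−λ)t} = 0.2828·e^{−1.4894}
= 0.2828·0.225504 = 0.063762

Final: 0.063762


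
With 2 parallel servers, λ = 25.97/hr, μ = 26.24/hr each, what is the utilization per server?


ρ = λ/(cμ) = 25.97/(2·26.24) = 25.97/52.48 = 0.4949

Final: 0.4949


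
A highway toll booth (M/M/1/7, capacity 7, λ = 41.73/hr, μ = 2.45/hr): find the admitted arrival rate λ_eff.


ρ = 17.0327; P_K = (1−ρ)ρ^7/(1−ρ^8) = 0.941289
λ_eff = λ(1 − P_K) = 41.73·(1 − 0.941289) = 41.73·0.058711 = 2.4500 /hr

Final: 2.4500 /hr


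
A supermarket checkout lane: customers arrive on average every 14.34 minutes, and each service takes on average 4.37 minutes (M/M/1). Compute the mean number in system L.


λ = 60/14.34 = 4.1841 /hr
μ = 60/4.37 = 13.7300 /hr
ρ = λ/μ = 4.1841/13.7300 = 0.3047
L = ρ/(1−ρ) = 0.3047/0.6953 = 0.4383

Final: 0.4383


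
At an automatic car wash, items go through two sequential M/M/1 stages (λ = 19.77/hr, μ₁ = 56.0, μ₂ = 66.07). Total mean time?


Each node sees arrival rate λ = 19.77/hr (tandem ⇒ throughput preserved).
W₁ = 1/(μ₁−λ) = 1/(56.0−19.77) = 0.02760 hr
W₂ = 1/(μ₂−λ) = 1/(66.07−19.77) = 0.02160 hr
W_total = W₁ + W₂ = 0.02760 + 0.02160 = 0.04920 hr

Final: 0.04920 hr


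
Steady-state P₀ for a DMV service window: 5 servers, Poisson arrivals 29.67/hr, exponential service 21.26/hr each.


a = λ/μ = 29.67/21.26 = 1.3956; ρ = a/c = 0.2791
Σ_{k=0}^{4} a^k/k! (terms k=0..4) = 1.00000 + 1.39558 + 0.97382 + 0.45301 + 0.15805 = 3.98047
Tail: a^5/(5!(1−ρ)) = 5.29385/(120·0.7209) = 0.06120
P₀ = 1/(3.98047 + 0.06120) = 1/4.04166 = 0.247423

Final: 0.247423


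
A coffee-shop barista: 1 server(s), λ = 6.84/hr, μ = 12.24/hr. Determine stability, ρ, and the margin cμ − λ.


Total capacity cμ = 1·12.24 = 12.24/hr
ρ = λ/(cμ) = 6.84/12.24 = 0.5588
Stable ⇔ ρ < 1: YES
Spare capacity = cμ − λ = 12.24 − 6.84 = 5.40/hr

Final: ρ = 0.5588; stable; margin = 5.40/hr


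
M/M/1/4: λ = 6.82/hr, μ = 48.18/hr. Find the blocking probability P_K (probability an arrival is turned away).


ρ = λ/μ = 6.82/48.18 = 0.1416
P_K = (1−ρ)ρ^K/(1−ρ^(K+1)) = (0.8584·0.0004015)/(1 − 0.00005683)
= 0.0003447/0.999943 = 0.0003447

Final: 0.0003447


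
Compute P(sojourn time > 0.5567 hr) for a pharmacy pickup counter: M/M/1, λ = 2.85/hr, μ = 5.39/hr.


W ~ Exponential(μ−λ) for M/M/1.
μ − λ = 5.39 − 2.85 = 2.5400
P(W > t) = e^{−(μ−λ)t} = e^{−1.4140} = 0.243164

Final: 0.243164


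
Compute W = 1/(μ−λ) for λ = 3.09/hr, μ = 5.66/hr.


W = 1/(μ−λ) = 1/(5.66 − 3.09) = 1/2.57 = 0.3891 hr

Final: 0.3891 hr


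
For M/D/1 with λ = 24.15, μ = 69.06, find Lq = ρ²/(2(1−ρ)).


ρ = 24.15/69.06 = 0.3497
M/D/1: Lq = ρ²/(2(1−ρ)) = 0.1223/(2·0.6503) = 0.09402

Final: 0.09402


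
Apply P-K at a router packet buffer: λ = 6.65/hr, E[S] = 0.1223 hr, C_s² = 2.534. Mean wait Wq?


ρ = λ·E[S] = 6.65·0.1223 = 0.8133
E[S²] = E[S]²(1+C_s²) = 0.1223²·(1+2.534) = 0.052859
Wq = λ·E[S²]/(2(1−ρ)) = 6.65·0.052859/(2·0.1867) = 0.94136 hr

Final: 0.94136 hr


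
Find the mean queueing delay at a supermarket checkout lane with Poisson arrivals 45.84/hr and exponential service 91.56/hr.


ρ = 45.84/91.56 = 0.5007
Wq = ρ/(μ−λ) = 0.5007/(91.56 − 45.84) = 0.5007/45.72 = 0.01095 hr

Final: 0.01095 hr


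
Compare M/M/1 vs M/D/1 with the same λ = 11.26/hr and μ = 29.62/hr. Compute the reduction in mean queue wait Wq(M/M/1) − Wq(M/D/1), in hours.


ρ = 11.26/29.62 = 0.3801
Wq(M/M/1) = ρ/(μ−λ) = 0.3801/18.36 = 0.02071 hr
Wq(M/D/1) = ρ/(2(μ−λ)) = 0.01035 hr
Savings = 0.02071 − 0.01035 = 0.01035 hr

Final: 0.01035 hr


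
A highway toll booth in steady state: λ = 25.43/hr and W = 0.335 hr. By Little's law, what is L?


L = λW = 25.43·0.335 = 8.5191

Final: 8.5191


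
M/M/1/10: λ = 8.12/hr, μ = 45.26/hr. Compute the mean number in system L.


ρ = 8.12/45.26 = 0.1794
L = ρ[1 − (K+1)ρ^K + Kρ^(K+1)] / [(1−ρ)(1−ρ^(K+1))]
Numerator: 0.1794·(1 − 11·0.00000003455 + 10·0.000000006198) = 0.179408
Denominator: (0.8206)·(1.000000) = 0.820592
L = 0.179408/0.820592 = 0.2186

Final: 0.2186


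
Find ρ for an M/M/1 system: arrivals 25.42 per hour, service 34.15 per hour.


ρ = λ/μ = 25.42/34.15 = 0.7444

Final: 0.7444


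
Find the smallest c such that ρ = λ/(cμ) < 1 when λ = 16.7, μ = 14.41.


Stability requires cμ > λ ⇔ c > λ/μ.
λ/μ = 16.7/14.41 = 1.1589
Minimum integer c = ⌊1.1589⌋ + 1 = 2
Check: 2·14.41 = 28.82 > 16.7, while 1·14.41 = 14.41 ≤ 16.7

Final: 2 servers


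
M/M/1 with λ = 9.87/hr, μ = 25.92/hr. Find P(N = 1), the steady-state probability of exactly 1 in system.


ρ = 9.87/25.92 = 0.3808
P_n = (1−ρ)·ρ^n = (1 − 0.3808)·0.3808^1 = 0.6192·0.380787 = 0.235788

Final: 0.235788


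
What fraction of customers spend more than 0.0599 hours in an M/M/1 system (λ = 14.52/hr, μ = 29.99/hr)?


W ~ Exponential(μ−λ) for M/M/1.
μ − λ = 29.99 − 14.52 = 15.4700
P(W > t) = e^{−(μ−λ)t} = e^{−0.9267} = 0.395876

Final: 0.395876


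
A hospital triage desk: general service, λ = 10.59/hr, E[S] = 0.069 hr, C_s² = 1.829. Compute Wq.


ρ = λ·E[S] = 10.59·0.069 = 0.7307
E[S²] = E[S]²(1+C_s²) = 0.069²·(1+1.829) = 0.013469
Wq = λ·E[S²]/(2(1−ρ)) = 10.59·0.013469/(2·0.2693) = 0.26484 hr

Final: 0.26484 hr


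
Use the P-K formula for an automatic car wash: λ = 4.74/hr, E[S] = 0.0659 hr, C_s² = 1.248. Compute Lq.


ρ = λ·E[S] = 4.74·0.0659 = 0.3124
Lq = ρ²(1+C_s²)/(2(1−ρ)) = 0.09757·(1+1.248)/(2·0.6876)
= 0.09757·2.2480/1.3753 = 0.15949

Final: 0.15949


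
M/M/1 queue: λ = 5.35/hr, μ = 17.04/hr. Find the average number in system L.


ρ = λ/μ = 5.35/17.04 = 0.3140
L = ρ/(1−ρ) = 0.3140/(1 − 0.3140) = 0.3140/0.6860 = 0.4577

Final: 0.4577


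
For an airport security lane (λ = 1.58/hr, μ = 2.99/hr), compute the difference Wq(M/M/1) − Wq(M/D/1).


ρ = 1.58/2.99 = 0.5284
Wq(M/M/1) = ρ/(μ−λ) = 0.5284/1.41 = 0.37477 hr
Wq(M/D/1) = ρ/(2(μ−λ)) = 0.18739 hr
Savings = 0.37477 − 0.18739 = 0.18739 hr

Final: 0.18739 hr


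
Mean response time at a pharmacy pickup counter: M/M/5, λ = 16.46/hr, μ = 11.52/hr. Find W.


a = 1.4288; ρ = 0.2858; P₀ = 0.239298
Lq = P₀·a^c·ρ/(c!(1−ρ)²) = 0.006652
Wq = Lq/λ = 0.006652/16.46 = 0.0004041 hr
W = Wq + 1/μ = 0.0004041 + 0.08681 = 0.08721 hr

Final: 0.08721 hr


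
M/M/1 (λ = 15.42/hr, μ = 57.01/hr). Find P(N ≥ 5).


ρ = 15.42/57.01 = 0.2705
P(N ≥ n) = ρ^n = 0.2705^5 = 0.001448

Final: 0.001448


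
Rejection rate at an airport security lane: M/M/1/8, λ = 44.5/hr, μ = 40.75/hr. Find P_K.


ρ = λ/μ = 44.5/40.75 = 1.0920
P_K = (1−ρ)ρ^K/(1−ρ^(K+1)) = (-0.09202·2.022363)/(1 − 2.208470)
= -0.186107/-1.208470 = 0.154002

Final: 0.154002


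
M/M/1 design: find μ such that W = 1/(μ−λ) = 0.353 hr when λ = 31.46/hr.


W = 1/(μ−λ) ⇒ μ − λ = 1/W = 1/0.353 = 2.8329
μ = λ + 1/W = 31.46 + 2.8329 = 34.2929 per hr

Final: 34.2929 /hr


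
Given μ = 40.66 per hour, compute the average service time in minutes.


Mean service time = 1/μ = 1/40.66 hour = 0.02459 hour
In minutes: 0.02459 × 60 = 1.4757 min

Final: 1.4757 min


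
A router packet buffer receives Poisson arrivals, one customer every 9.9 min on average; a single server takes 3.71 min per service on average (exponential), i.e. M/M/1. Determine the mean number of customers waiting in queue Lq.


λ = 60/9.9 = 6.0606 /hr
μ = 60/3.71 = 16.1725 /hr
ρ = λ/μ = 6.0606/16.1725 = 0.3747
Lq = ρ²/(1−ρ) = 0.1404/0.6253 = 0.2246

Final: 0.2246


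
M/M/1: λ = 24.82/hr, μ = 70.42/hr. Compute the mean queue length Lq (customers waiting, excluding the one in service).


ρ = 24.82/70.42 = 0.3525
Lq = ρ²/(1−ρ) = 0.1242/0.6475 = 0.1918

Final: 0.1918


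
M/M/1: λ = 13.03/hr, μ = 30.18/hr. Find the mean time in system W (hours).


W = 1/(μ−λ) = 1/(30.18 − 13.03) = 1/17.15 = 0.05831 hr

Final: 0.05831 hr


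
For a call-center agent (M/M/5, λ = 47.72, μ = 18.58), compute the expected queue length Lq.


a = λ/μ = 2.5684; ρ = a/5 = 0.5137
P₀ = 0.074525
Lq = P₀·a^c·ρ / (c!·(1−ρ)²) = 0.074525·111.75671·0.5137/(120·0.23652)
= 0.15074

Final: 0.15074


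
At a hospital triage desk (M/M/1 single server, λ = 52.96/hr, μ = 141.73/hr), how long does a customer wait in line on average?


ρ = 52.96/141.73 = 0.3737
Wq = ρ/(μ−λ) = 0.3737/(141.73 − 52.96) = 0.3737/88.77 = 0.004209 hr

Final: 0.004209 hr


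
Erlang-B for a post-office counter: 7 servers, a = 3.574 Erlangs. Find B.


B(c,a) = (a^c/c!) / Σ_{k=0}^{c} a^k/k!
a^7/7! = 1.477921
Σ terms (k=0..7): 1.00000 + 3.57400 + 6.38674 + 7.60873 + 6.79840 + 4.85950 + 2.89464 + 1.47792 = 34.599937
B = 1.477921/34.599937 = 0.042715

Final: 0.042715


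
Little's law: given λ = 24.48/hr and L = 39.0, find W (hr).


W = L/λ = 39.0/24.48 = 1.5931 hr

Final: 1.5931 hr


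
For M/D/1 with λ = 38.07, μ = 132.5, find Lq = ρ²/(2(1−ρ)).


ρ = 38.07/132.5 = 0.2873
M/D/1: Lq = ρ²/(2(1−ρ)) = 0.08255/(2·0.7127) = 0.05792

Final: 0.05792


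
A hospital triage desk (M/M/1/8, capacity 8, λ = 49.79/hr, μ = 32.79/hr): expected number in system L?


ρ = 49.79/32.79 = 1.5185
L = ρ[1 − (K+1)ρ^K + Kρ^(K+1)] / [(1−ρ)(1−ρ^(K+1))]
Numerator: 1.5185·(1 − 9·28.262181 + 8·42.914730) = 136.597112
Denominator: (-0.5185)·(-41.914730) = 21.730723
L = 136.597112/21.730723 = 6.2859

Final: 6.2859


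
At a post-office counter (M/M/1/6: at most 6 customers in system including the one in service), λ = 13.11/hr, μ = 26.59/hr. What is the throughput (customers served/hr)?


ρ = 0.4930; P_K = (1−ρ)ρ^6/(1−ρ^7) = 0.007334
λ_eff = λ(1 − P_K) = 13.11·(1 − 0.007334) = 13.11·0.992666 = 13.0138 /hr

Final: 13.0138 /hr


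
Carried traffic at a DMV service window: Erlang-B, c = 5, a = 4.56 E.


B(5,4.56) = 0.248169 (Erlang-B)
Carried load = a(1 − B) = 4.56·(1 − 0.248169) = 4.56·0.751831 = 3.4283 E

Final: 3.4283 Erlangs
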